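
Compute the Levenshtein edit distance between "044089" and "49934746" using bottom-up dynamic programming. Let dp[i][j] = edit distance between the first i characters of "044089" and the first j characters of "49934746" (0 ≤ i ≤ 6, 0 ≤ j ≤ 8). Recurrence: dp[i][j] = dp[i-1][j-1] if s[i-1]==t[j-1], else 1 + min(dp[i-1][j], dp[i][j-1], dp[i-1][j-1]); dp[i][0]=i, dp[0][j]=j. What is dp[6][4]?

   ''  4  9  9  3  4  7  4  6
''  0  1  2  3  4  5  6  7  8
 0  1  1  2  3  4  5  6  7  8
 4  2  1  2  3  4  4  5  6  7
 4  3  2  2  3  4  4  5  5  6
 0  4  3  3  3  4  5  5  6  6
 8  5  4  4  4  4  5  6  6  7
 9  6  5  4  4  5  5  6  7  7

5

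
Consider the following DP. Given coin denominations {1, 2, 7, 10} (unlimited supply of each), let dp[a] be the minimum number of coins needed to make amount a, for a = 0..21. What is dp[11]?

 a  0  1  2  3  4  5  6  7  8  9 10 11 12 13 14 15 16 17 18 19 20 21
dp  0  1  1  2  2  3  3  1  2  2  1  2  2  3  2  3  3  2  3  3  2  3

2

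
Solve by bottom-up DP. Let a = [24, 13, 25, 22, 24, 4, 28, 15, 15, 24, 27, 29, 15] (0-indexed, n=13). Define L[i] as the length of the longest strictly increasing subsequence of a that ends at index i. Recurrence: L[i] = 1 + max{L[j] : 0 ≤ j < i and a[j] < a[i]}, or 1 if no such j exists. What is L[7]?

2

   i    0    1    2    3    4    5    6    7    8    9   10   11   12
a[i]   24   13   25   22   24    4   28   15   15   24   27   29   15
L[i]    1    1    2    2    3    1    4    2    2    3    4    5    2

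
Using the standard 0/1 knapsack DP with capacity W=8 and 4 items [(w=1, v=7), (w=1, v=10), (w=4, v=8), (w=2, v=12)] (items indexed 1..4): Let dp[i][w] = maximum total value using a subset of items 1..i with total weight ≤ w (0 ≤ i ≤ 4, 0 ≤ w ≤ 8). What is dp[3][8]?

25

i\w   0   1   2   3   4   5   6   7   8
  0   0   0   0   0   0   0   0   0   0
  1   0   7   7   7   7   7   7   7   7
  2   0  10  17  17  17  17  17  17  17
  3   0  10  17  17  17  18  25  25  25
  4   0  10  17  22  29  29  29  30  37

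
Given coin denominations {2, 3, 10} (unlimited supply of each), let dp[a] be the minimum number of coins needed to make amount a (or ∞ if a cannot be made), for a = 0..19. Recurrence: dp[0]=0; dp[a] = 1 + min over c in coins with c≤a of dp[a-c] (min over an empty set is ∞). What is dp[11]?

 a  0  1  2  3  4  5  6  7  8  9 10 11 12 13 14 15 16 17 18 19
dp  0  -  1  1  2  2  2  3  3  3  1  4  2  2  3  3  3  4  4  4
(- denotes ∞ / unreachable)

4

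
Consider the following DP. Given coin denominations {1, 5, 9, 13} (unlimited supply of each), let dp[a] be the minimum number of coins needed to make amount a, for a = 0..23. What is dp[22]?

 a  0  1  2  3  4  5  6  7  8  9 10 11 12 13 14 15 16 17 18 19 20 21 22 23
dp  0  1  2  3  4  1  2  3  4  1  2  3  4  1  2  3  4  5  2  3  4  5  2  3

2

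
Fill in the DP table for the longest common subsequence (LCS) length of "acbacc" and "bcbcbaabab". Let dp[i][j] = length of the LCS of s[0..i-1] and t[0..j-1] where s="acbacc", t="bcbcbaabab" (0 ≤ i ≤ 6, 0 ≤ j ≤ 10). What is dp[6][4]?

3

   ''  b  c  b  c  b  a  a  b  a  b
''  0  0  0  0  0  0  0  0  0  0  0
 a  0  0  0  0  0  0  1  1  1  1  1
 c  0  0  1  1  1  1  1  1  1  1  1
 b  0  1  1  2  2  2  2  2  2  2  2
 a  0  1  1  2  2  2  3  3  3  3  3
 c  0  1  2  2  3  3  3  3  3  3  3
 c  0  1  2  2  3  3  3  3  3  3  3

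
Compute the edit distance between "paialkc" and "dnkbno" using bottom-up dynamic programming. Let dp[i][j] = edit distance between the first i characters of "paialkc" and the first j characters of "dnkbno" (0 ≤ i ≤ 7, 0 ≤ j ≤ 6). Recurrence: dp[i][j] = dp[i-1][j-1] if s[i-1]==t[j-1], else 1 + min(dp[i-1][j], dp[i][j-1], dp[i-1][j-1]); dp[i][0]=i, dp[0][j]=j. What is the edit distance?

   ''  d  n  k  b  n  o
''  0  1  2  3  4  5  6
 p  1  1  2  3  4  5  6
 a  2  2  2  3  4  5  6
 i  3  3  3  3  4  5  6
 a  4  4  4  4  4  5  6
 l  5  5  5  5  5  5  6
 k  6  6  6  5  6  6  6
 c  7  7  7  6  6  7  7

7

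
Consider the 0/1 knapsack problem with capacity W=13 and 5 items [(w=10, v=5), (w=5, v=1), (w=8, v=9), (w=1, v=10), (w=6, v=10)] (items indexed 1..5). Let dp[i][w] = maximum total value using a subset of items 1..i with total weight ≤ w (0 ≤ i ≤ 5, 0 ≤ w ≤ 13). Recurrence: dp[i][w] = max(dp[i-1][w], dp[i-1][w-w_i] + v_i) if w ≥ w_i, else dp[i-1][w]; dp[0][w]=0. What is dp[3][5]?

i\w   0   1   2   3   4   5   6   7   8   9  10  11  12  13
  0   0   0   0   0   0   0   0   0   0   0   0   0   0   0
  1   0   0   0   0   0   0   0   0   0   0   5   5   5   5
  2   0   0   0   0   0   1   1   1   1   1   5   5   5   5
  3   0   0   0   0   0   1   1   1   9   9   9   9   9  10
  4   0  10  10  10  10  10  11  11  11  19  19  19  19  19
  5   0  10  10  10  10  10  11  20  20  20  20  20  21  21

1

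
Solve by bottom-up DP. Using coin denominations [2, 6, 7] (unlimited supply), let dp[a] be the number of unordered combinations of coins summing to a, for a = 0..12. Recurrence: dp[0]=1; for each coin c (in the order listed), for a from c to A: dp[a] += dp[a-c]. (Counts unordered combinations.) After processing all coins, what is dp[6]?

after  coin     0     1     2     3     4     5     6     7     8     9    10    11    12
          2     1     0     1     0     1     0     1     0     1     0     1     0     1
          6     1     0     1     0     1     0     2     0     2     0     2     0     3
          7     1     0     1     0     1     0     2     1     2     1     2     1     3

2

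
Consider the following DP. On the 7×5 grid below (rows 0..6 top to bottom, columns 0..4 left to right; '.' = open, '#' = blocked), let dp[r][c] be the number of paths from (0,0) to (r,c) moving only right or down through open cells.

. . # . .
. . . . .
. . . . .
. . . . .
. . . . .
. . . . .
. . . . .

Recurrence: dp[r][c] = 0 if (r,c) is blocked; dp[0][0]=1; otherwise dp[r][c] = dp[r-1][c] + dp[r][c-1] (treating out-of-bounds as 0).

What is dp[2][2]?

5

r\c   0   1   2   3   4
  0   1   1   0   0   0
  1   1   2   2   2   2
  2   1   3   5   7   9
  3   1   4   9  16  25
  4   1   5  14  30  55
  5   1   6  20  50 105
  6   1   7  27  77 182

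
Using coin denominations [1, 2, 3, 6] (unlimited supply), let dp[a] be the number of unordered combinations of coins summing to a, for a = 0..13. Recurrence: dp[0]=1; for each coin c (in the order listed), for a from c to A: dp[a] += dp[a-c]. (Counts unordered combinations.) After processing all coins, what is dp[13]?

30

after  coin     0     1     2     3     4     5     6     7     8     9    10    11    12    13
          1     1     1     1     1     1     1     1     1     1     1     1     1     1     1
          2     1     1     2     2     3     3     4     4     5     5     6     6     7     7
          3     1     1     2     3     4     5     7     8    10    12    14    16    19    21
          6     1     1     2     3     4     5     8     9    12    15    18    21    27    30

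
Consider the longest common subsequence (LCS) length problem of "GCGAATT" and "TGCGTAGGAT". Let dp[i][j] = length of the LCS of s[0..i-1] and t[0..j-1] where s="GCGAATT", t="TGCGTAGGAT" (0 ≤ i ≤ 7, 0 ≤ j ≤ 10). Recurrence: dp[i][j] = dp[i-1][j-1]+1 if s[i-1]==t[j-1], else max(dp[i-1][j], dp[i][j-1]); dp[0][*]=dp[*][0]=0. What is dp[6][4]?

3

   ''  T  G  C  G  T  A  G  G  A  T
''  0  0  0  0  0  0  0  0  0  0  0
 G  0  0  1  1  1  1  1  1  1  1  1
 C  0  0  1  2  2  2  2  2  2  2  2
 G  0  0  1  2  3  3  3  3  3  3  3
 A  0  0  1  2  3  3  4  4  4  4  4
 A  0  0  1  2  3  3  4  4  4  5  5
 T  0  1  1  2  3  4  4  4  4  5  6
 T  0  1  1  2  3  4  4  4  4  5  6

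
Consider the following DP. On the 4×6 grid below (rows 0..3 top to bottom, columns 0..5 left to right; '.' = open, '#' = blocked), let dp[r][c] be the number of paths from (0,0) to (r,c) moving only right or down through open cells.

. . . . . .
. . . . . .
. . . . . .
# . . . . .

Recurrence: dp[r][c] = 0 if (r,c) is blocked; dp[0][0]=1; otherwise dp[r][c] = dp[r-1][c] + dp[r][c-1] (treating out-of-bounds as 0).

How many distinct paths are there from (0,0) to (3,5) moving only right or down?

55

r\c   0   1   2   3   4   5
  0   1   1   1   1   1   1
  1   1   2   3   4   5   6
  2   1   3   6  10  15  21
  3   0   3   9  19  34  55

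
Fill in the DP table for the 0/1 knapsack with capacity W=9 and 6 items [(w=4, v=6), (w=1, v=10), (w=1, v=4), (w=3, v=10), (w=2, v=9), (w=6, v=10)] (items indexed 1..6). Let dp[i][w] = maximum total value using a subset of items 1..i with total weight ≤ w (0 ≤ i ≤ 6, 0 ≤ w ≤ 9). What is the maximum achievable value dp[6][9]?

i\w   0   1   2   3   4   5   6   7   8   9
  0   0   0   0   0   0   0   0   0   0   0
  1   0   0   0   0   6   6   6   6   6   6
  2   0  10  10  10  10  16  16  16  16  16
  3   0  10  14  14  14  16  20  20  20  20
  4   0  10  14  14  20  24  24  24  26  30
  5   0  10  14  19  23  24  29  33  33  33
  6   0  10  14  19  23  24  29  33  33  33

33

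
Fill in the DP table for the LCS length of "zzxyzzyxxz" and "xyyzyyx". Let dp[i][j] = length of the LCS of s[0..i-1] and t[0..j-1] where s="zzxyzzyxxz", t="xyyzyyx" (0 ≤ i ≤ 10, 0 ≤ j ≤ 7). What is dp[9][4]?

3

   ''  x  y  y  z  y  y  x
''  0  0  0  0  0  0  0  0
 z  0  0  0  0  1  1  1  1
 z  0  0  0  0  1  1  1  1
 x  0  1  1  1  1  1  1  2
 y  0  1  2  2  2  2  2  2
 z  0  1  2  2  3  3  3  3
 z  0  1  2  2  3  3  3  3
 y  0  1  2  3  3  4  4  4
 x  0  1  2  3  3  4  4  5
 x  0  1  2  3  3  4  4  5
 z  0  1  2  3  4  4  4  5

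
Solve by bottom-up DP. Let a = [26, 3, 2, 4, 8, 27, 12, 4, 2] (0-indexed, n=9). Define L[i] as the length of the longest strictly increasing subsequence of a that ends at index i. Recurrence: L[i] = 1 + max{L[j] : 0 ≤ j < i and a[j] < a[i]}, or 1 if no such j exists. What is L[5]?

4

   i    0    1    2    3    4    5    6    7    8
a[i]   26    3    2    4    8   27   12    4    2
L[i]    1    1    1    2    3    4    4    2    1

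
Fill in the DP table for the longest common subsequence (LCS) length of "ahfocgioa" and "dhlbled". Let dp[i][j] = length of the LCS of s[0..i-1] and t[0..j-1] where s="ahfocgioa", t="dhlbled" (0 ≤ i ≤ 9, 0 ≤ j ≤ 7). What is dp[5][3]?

   ''  d  h  l  b  l  e  d
''  0  0  0  0  0  0  0  0
 a  0  0  0  0  0  0  0  0
 h  0  0  1  1  1  1  1  1
 f  0  0  1  1  1  1  1  1
 o  0  0  1  1  1  1  1  1
 c  0  0  1  1  1  1  1  1
 g  0  0  1  1  1  1  1  1
 i  0  0  1  1  1  1  1  1
 o  0  0  1  1  1  1  1  1
 a  0  0  1  1  1  1  1  1

1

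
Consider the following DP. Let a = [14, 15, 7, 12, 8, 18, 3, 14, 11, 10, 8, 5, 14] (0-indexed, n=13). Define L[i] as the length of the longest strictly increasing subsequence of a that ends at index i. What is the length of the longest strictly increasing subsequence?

   i    0    1    2    3    4    5    6    7    8    9   10   11   12
a[i]   14   15    7   12    8   18    3   14   11   10    8    5   14
L[i]    1    2    1    2    2    3    1    3    3    3    2    2    4

4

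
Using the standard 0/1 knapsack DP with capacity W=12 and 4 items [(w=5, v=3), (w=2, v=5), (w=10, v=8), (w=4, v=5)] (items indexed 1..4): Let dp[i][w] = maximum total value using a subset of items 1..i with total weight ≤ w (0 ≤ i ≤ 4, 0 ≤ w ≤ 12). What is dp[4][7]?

i\w   0   1   2   3   4   5   6   7   8   9  10  11  12
  0   0   0   0   0   0   0   0   0   0   0   0   0   0
  1   0   0   0   0   0   3   3   3   3   3   3   3   3
  2   0   0   5   5   5   5   5   8   8   8   8   8   8
  3   0   0   5   5   5   5   5   8   8   8   8   8  13
  4   0   0   5   5   5   5  10  10  10  10  10  13  13

10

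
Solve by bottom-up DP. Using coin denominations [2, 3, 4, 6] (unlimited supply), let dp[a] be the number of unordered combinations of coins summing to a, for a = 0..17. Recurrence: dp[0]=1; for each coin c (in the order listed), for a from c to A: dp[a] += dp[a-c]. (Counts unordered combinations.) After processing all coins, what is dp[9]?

4

after  coin     0     1     2     3     4     5     6     7     8     9    10    11    12    13    14    15    16    17
          2     1     0     1     0     1     0     1     0     1     0     1     0     1     0     1     0     1     0
          3     1     0     1     1     1     1     2     1     2     2     2     2     3     2     3     3     3     3
          4     1     0     1     1     2     1     3     2     4     3     5     4     7     5     8     7    10     8
          6     1     0     1     1     2     1     4     2     5     4     7     5    11     7    13    11    17    13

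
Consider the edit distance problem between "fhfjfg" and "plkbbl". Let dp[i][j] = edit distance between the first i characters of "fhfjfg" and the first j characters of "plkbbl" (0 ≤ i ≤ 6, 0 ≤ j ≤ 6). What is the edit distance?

6

   ''  p  l  k  b  b  l
''  0  1  2  3  4  5  6
 f  1  1  2  3  4  5  6
 h  2  2  2  3  4  5  6
 f  3  3  3  3  4  5  6
 j  4  4  4  4  4  5  6
 f  5  5  5  5  5  5  6
 g  6  6  6  6  6  6  6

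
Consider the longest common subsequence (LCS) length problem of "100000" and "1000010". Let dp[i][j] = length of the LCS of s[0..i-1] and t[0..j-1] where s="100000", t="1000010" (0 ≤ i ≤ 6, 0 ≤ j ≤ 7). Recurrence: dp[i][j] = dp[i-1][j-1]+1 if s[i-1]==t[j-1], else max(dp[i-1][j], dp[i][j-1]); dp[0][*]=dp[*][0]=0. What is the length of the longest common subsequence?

   ''  1  0  0  0  0  1  0
''  0  0  0  0  0  0  0  0
 1  0  1  1  1  1  1  1  1
 0  0  1  2  2  2  2  2  2
 0  0  1  2  3  3  3  3  3
 0  0  1  2  3  4  4  4  4
 0  0  1  2  3  4  5  5  5
 0  0  1  2  3  4  5  5  6

6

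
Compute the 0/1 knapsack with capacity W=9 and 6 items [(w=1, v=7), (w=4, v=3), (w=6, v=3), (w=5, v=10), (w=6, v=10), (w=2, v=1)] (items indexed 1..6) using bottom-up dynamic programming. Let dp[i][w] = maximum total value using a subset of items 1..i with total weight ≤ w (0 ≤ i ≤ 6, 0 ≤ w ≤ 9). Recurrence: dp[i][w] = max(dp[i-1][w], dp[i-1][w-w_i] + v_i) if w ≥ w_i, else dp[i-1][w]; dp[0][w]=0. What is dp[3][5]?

i\w   0   1   2   3   4   5   6   7   8   9
  0   0   0   0   0   0   0   0   0   0   0
  1   0   7   7   7   7   7   7   7   7   7
  2   0   7   7   7   7  10  10  10  10  10
  3   0   7   7   7   7  10  10  10  10  10
  4   0   7   7   7   7  10  17  17  17  17
  5   0   7   7   7   7  10  17  17  17  17
  6   0   7   7   8   8  10  17  17  18  18

10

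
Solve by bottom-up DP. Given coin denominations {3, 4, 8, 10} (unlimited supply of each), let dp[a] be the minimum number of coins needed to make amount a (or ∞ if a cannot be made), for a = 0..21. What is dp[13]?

2

 a  0  1  2  3  4  5  6  7  8  9 10 11 12 13 14 15 16 17 18 19 20 21
dp  0  -  -  1  1  -  2  2  1  3  1  2  2  2  2  3  2  3  2  3  2  3
(- denotes ∞ / unreachable)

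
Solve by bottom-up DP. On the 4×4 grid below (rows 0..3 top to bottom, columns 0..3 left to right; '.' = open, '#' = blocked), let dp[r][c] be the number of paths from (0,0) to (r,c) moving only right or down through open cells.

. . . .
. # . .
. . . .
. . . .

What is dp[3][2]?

4

r\c   0   1   2   3
  0   1   1   1   1
  1   1   0   1   2
  2   1   1   2   4
  3   1   2   4   8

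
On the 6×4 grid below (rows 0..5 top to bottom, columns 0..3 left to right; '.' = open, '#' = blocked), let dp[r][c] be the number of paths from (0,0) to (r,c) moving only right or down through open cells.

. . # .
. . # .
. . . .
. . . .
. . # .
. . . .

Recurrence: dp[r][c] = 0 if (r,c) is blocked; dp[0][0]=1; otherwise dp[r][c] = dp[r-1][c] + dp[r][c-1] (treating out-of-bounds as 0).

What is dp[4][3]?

r\c   0   1   2   3
  0   1   1   0   0
  1   1   2   0   0
  2   1   3   3   3
  3   1   4   7  10
  4   1   5   0  10
  5   1   6   6  16

10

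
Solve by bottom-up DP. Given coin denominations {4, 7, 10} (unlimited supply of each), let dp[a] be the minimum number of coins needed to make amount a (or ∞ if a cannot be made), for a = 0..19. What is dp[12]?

3

 a  0  1  2  3  4  5  6  7  8  9 10 11 12 13 14 15 16 17 18 19
dp  0  -  -  -  1  -  -  1  2  -  1  2  3  -  2  3  4  2  3  4
(- denotes ∞ / unreachable)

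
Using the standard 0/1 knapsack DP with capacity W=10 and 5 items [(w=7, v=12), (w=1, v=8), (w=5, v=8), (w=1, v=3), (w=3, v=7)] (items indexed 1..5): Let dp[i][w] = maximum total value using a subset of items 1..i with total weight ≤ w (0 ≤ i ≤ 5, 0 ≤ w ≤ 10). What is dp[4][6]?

16

i\w   0   1   2   3   4   5   6   7   8   9  10
  0   0   0   0   0   0   0   0   0   0   0   0
  1   0   0   0   0   0   0   0  12  12  12  12
  2   0   8   8   8   8   8   8  12  20  20  20
  3   0   8   8   8   8   8  16  16  20  20  20
  4   0   8  11  11  11  11  16  19  20  23  23
  5   0   8  11  11  15  18  18  19  20  23  26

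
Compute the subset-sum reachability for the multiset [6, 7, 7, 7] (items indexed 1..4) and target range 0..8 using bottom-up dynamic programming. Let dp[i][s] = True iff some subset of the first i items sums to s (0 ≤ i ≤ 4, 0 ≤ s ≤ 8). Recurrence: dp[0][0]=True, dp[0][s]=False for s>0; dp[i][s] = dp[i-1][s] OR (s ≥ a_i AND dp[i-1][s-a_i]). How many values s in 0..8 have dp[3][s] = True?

3

i\s   0   1   2   3   4   5   6   7   8
  0   T   F   F   F   F   F   F   F   F
  1   T   F   F   F   F   F   T   F   F
  2   T   F   F   F   F   F   T   T   F
  3   T   F   F   F   F   F   T   T   F
  4   T   F   F   F   F   F   T   T   F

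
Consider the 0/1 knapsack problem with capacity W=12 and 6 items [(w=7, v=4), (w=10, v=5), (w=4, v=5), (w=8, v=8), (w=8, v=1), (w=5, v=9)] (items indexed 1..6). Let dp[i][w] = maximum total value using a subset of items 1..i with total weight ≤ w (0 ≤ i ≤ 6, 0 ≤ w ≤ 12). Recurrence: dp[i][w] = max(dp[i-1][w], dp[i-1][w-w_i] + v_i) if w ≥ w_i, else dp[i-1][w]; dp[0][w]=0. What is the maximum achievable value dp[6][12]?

i\w   0   1   2   3   4   5   6   7   8   9  10  11  12
  0   0   0   0   0   0   0   0   0   0   0   0   0   0
  1   0   0   0   0   0   0   0   4   4   4   4   4   4
  2   0   0   0   0   0   0   0   4   4   4   5   5   5
  3   0   0   0   0   5   5   5   5   5   5   5   9   9
  4   0   0   0   0   5   5   5   5   8   8   8   9  13
  5   0   0   0   0   5   5   5   5   8   8   8   9  13
  6   0   0   0   0   5   9   9   9   9  14  14  14  14

14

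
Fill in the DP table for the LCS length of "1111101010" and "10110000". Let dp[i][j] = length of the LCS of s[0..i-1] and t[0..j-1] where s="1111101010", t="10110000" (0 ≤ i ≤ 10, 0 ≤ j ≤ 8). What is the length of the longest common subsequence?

6

   ''  1  0  1  1  0  0  0  0
''  0  0  0  0  0  0  0  0  0
 1  0  1  1  1  1  1  1  1  1
 1  0  1  1  2  2  2  2  2  2
 1  0  1  1  2  3  3  3  3  3
 1  0  1  1  2  3  3  3  3  3
 1  0  1  1  2  3  3  3  3  3
 0  0  1  2  2  3  4  4  4  4
 1  0  1  2  3  3  4  4  4  4
 0  0  1  2  3  3  4  5  5  5
 1  0  1  2  3  4  4  5  5  5
 0  0  1  2  3  4  5  5  6  6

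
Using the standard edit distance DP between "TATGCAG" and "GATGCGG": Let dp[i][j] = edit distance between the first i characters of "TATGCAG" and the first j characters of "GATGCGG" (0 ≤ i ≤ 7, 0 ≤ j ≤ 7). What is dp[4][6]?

   ''  G  A  T  G  C  G  G
''  0  1  2  3  4  5  6  7
 T  1  1  2  2  3  4  5  6
 A  2  2  1  2  3  4  5  6
 T  3  3  2  1  2  3  4  5
 G  4  3  3  2  1  2  3  4
 C  5  4  4  3  2  1  2  3
 A  6  5  4  4  3  2  2  3
 G  7  6  5  5  4  3  2  2

3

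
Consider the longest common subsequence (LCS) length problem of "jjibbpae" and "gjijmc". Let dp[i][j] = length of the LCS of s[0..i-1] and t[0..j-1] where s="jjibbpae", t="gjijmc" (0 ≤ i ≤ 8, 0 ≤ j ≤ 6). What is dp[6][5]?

2

   ''  g  j  i  j  m  c
''  0  0  0  0  0  0  0
 j  0  0  1  1  1  1  1
 j  0  0  1  1  2  2  2
 i  0  0  1  2  2  2  2
 b  0  0  1  2  2  2  2
 b  0  0  1  2  2  2  2
 p  0  0  1  2  2  2  2
 a  0  0  1  2  2  2  2
 e  0  0  1  2  2  2  2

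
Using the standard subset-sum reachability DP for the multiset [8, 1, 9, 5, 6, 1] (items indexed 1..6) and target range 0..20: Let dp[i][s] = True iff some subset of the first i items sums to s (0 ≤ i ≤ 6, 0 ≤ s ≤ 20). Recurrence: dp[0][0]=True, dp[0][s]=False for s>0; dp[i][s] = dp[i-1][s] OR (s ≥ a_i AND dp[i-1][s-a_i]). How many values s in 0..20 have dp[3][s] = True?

i\s   0   1   2   3   4   5   6   7   8   9  10  11  12  13  14  15  16  17  18  19  20
  0   T   F   F   F   F   F   F   F   F   F   F   F   F   F   F   F   F   F   F   F   F
  1   T   F   F   F   F   F   F   F   T   F   F   F   F   F   F   F   F   F   F   F   F
  2   T   T   F   F   F   F   F   F   T   T   F   F   F   F   F   F   F   F   F   F   F
  3   T   T   F   F   F   F   F   F   T   T   T   F   F   F   F   F   F   T   T   F   F
  4   T   T   F   F   F   T   T   F   T   T   T   F   F   T   T   T   F   T   T   F   F
  5   T   T   F   F   F   T   T   T   T   T   T   T   T   T   T   T   T   T   T   T   T
  6   T   T   T   F   F   T   T   T   T   T   T   T   T   T   T   T   T   T   T   T   T

7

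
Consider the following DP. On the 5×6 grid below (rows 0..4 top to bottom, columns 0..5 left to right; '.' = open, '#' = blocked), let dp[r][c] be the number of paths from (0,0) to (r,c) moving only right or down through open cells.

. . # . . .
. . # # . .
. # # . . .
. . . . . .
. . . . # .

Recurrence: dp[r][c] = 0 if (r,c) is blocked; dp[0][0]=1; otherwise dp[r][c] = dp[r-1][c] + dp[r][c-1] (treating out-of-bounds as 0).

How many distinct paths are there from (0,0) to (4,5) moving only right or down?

1

r\c   0   1   2   3   4   5
  0   1   1   0   0   0   0
  1   1   2   0   0   0   0
  2   1   0   0   0   0   0
  3   1   1   1   1   1   1
  4   1   2   3   4   0   1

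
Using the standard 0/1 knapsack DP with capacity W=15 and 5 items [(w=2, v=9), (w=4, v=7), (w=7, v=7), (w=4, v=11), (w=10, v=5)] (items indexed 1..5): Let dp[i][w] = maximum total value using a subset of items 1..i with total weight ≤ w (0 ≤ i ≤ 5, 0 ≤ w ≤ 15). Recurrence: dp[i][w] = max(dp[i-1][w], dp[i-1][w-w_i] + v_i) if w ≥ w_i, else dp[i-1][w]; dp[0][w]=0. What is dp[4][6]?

20

i\w   0   1   2   3   4   5   6   7   8   9  10  11  12  13  14  15
  0   0   0   0   0   0   0   0   0   0   0   0   0   0   0   0   0
  1   0   0   9   9   9   9   9   9   9   9   9   9   9   9   9   9
  2   0   0   9   9   9   9  16  16  16  16  16  16  16  16  16  16
  3   0   0   9   9   9   9  16  16  16  16  16  16  16  23  23  23
  4   0   0   9   9  11  11  20  20  20  20  27  27  27  27  27  27
  5   0   0   9   9  11  11  20  20  20  20  27  27  27  27  27  27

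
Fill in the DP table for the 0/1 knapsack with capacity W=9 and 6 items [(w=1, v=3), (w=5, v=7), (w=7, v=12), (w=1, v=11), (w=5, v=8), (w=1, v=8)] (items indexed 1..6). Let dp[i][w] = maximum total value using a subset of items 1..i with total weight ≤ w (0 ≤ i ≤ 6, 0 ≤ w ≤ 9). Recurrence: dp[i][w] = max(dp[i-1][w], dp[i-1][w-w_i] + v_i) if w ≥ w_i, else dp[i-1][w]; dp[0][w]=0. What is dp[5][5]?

i\w   0   1   2   3   4   5   6   7   8   9
  0   0   0   0   0   0   0   0   0   0   0
  1   0   3   3   3   3   3   3   3   3   3
  2   0   3   3   3   3   7  10  10  10  10
  3   0   3   3   3   3   7  10  12  15  15
  4   0  11  14  14  14  14  18  21  23  26
  5   0  11  14  14  14  14  19  22  23  26
  6   0  11  19  22  22  22  22  27  30  31

14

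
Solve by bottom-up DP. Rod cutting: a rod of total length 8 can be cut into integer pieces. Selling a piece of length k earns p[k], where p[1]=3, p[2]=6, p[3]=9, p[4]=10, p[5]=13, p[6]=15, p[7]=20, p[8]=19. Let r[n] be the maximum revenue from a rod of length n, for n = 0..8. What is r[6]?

   n    0    1    2    3    4    5    6    7    8
r[n]    0    3    6    9   12   15   18   21   24

18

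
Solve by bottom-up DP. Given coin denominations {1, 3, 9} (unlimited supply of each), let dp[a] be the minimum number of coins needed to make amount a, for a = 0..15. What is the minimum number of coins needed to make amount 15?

 a  0  1  2  3  4  5  6  7  8  9 10 11 12 13 14 15
dp  0  1  2  1  2  3  2  3  4  1  2  3  2  3  4  3

3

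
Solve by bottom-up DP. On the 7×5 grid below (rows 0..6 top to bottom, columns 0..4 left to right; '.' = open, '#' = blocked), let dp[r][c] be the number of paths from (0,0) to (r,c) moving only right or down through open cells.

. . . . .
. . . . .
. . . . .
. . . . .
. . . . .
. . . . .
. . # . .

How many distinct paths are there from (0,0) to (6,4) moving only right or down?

r\c   0   1   2   3   4
  0   1   1   1   1   1
  1   1   2   3   4   5
  2   1   3   6  10  15
  3   1   4  10  20  35
  4   1   5  15  35  70
  5   1   6  21  56 126
  6   1   7   0  56 182

182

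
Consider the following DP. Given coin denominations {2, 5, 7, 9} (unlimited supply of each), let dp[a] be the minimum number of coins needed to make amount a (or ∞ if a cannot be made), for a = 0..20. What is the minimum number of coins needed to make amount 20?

 a  0  1  2  3  4  5  6  7  8  9 10 11 12 13 14 15 16 17 18 19 20
dp  0  -  1  -  2  1  3  1  4  1  2  2  2  3  2  3  2  3  2  3  3
(- denotes ∞ / unreachable)

3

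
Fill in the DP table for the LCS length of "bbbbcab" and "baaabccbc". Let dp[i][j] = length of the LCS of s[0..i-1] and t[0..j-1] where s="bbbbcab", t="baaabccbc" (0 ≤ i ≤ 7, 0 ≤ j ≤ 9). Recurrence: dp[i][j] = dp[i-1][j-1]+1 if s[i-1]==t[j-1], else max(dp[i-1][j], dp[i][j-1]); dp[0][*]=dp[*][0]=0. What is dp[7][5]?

3

   ''  b  a  a  a  b  c  c  b  c
''  0  0  0  0  0  0  0  0  0  0
 b  0  1  1  1  1  1  1  1  1  1
 b  0  1  1  1  1  2  2  2  2  2
 b  0  1  1  1  1  2  2  2  3  3
 b  0  1  1  1  1  2  2  2  3  3
 c  0  1  1  1  1  2  3  3  3  4
 a  0  1  2  2  2  2  3  3  3  4
 b  0  1  2  2  2  3  3  3  4  4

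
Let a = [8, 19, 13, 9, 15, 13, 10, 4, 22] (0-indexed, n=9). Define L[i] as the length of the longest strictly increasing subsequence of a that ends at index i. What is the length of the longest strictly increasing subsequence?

4

   i    0    1    2    3    4    5    6    7    8
a[i]    8   19   13    9   15   13   10    4   22
L[i]    1    2    2    2    3    3    3    1    4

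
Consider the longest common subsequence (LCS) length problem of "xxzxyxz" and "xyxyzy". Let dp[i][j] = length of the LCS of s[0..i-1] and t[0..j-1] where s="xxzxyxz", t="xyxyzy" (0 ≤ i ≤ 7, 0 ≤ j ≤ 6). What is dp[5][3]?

   ''  x  y  x  y  z  y
''  0  0  0  0  0  0  0
 x  0  1  1  1  1  1  1
 x  0  1  1  2  2  2  2
 z  0  1  1  2  2  3  3
 x  0  1  1  2  2  3  3
 y  0  1  2  2  3  3  4
 x  0  1  2  3  3  3  4
 z  0  1  2  3  3  4  4

2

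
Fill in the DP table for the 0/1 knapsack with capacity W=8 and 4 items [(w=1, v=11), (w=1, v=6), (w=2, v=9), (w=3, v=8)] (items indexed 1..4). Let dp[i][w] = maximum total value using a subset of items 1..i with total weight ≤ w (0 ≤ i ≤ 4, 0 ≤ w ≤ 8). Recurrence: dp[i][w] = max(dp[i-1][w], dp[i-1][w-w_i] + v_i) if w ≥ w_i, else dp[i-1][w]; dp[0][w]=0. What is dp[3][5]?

i\w   0   1   2   3   4   5   6   7   8
  0   0   0   0   0   0   0   0   0   0
  1   0  11  11  11  11  11  11  11  11
  2   0  11  17  17  17  17  17  17  17
  3   0  11  17  20  26  26  26  26  26
  4   0  11  17  20  26  26  28  34  34

26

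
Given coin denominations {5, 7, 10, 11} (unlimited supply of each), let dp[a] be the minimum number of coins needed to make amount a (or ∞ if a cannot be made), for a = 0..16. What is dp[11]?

1

 a  0  1  2  3  4  5  6  7  8  9 10 11 12 13 14 15 16
dp  0  -  -  -  -  1  -  1  -  -  1  1  2  -  2  2  2
(- denotes ∞ / unreachable)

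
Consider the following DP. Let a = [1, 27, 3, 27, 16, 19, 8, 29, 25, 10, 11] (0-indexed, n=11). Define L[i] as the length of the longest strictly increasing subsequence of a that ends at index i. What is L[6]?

3

   i    0    1    2    3    4    5    6    7    8    9   10
a[i]    1   27    3   27   16   19    8   29   25   10   11
L[i]    1    2    2    3    3    4    3    5    5    4    5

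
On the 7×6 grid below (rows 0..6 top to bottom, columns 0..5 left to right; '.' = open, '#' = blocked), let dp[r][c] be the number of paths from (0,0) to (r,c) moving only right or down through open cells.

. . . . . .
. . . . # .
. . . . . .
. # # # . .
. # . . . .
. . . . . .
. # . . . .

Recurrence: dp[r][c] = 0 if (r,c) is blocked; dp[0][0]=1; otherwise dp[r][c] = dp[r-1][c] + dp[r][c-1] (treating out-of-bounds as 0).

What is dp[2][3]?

r\c   0   1   2   3   4   5
  0   1   1   1   1   1   1
  1   1   2   3   4   0   1
  2   1   3   6  10  10  11
  3   1   0   0   0  10  21
  4   1   0   0   0  10  31
  5   1   1   1   1  11  42
  6   1   0   1   2  13  55

10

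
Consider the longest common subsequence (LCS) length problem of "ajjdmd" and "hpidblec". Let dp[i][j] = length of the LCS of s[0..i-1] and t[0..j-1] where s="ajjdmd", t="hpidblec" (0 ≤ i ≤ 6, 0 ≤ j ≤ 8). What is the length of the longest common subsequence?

1

   ''  h  p  i  d  b  l  e  c
''  0  0  0  0  0  0  0  0  0
 a  0  0  0  0  0  0  0  0  0
 j  0  0  0  0  0  0  0  0  0
 j  0  0  0  0  0  0  0  0  0
 d  0  0  0  0  1  1  1  1  1
 m  0  0  0  0  1  1  1  1  1
 d  0  0  0  0  1  1  1  1  1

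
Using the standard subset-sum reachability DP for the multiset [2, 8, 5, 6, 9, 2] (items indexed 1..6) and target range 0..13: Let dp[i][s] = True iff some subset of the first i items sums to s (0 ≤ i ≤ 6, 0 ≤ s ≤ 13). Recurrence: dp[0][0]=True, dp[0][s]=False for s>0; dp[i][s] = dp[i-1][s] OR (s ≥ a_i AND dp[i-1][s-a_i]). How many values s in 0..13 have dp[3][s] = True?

7

i\s   0   1   2   3   4   5   6   7   8   9  10  11  12  13
  0   T   F   F   F   F   F   F   F   F   F   F   F   F   F
  1   T   F   T   F   F   F   F   F   F   F   F   F   F   F
  2   T   F   T   F   F   F   F   F   T   F   T   F   F   F
  3   T   F   T   F   F   T   F   T   T   F   T   F   F   T
  4   T   F   T   F   F   T   T   T   T   F   T   T   F   T
  5   T   F   T   F   F   T   T   T   T   T   T   T   F   T
  6   T   F   T   F   T   T   T   T   T   T   T   T   T   T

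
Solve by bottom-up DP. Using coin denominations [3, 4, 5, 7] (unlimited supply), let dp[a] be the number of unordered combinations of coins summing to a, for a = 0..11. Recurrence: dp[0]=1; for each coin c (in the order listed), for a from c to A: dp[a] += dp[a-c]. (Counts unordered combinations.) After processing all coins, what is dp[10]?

3

after  coin     0     1     2     3     4     5     6     7     8     9    10    11
          3     1     0     0     1     0     0     1     0     0     1     0     0
          4     1     0     0     1     1     0     1     1     1     1     1     1
          5     1     0     0     1     1     1     1     1     2     2     2     2
          7     1     0     0     1     1     1     1     2     2     2     3     3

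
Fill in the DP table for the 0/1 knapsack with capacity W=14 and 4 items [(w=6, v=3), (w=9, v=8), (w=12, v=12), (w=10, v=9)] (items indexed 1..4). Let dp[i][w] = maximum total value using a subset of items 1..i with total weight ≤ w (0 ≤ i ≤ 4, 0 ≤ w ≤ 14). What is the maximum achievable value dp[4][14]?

i\w   0   1   2   3   4   5   6   7   8   9  10  11  12  13  14
  0   0   0   0   0   0   0   0   0   0   0   0   0   0   0   0
  1   0   0   0   0   0   0   3   3   3   3   3   3   3   3   3
  2   0   0   0   0   0   0   3   3   3   8   8   8   8   8   8
  3   0   0   0   0   0   0   3   3   3   8   8   8  12  12  12
  4   0   0   0   0   0   0   3   3   3   8   9   9  12  12  12

12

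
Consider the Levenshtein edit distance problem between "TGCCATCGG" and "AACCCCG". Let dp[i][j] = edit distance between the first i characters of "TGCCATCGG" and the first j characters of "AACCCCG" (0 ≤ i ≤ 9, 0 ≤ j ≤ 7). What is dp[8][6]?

5

   ''  A  A  C  C  C  C  G
''  0  1  2  3  4  5  6  7
 T  1  1  2  3  4  5  6  7
 G  2  2  2  3  4  5  6  6
 C  3  3  3  2  3  4  5  6
 C  4  4  4  3  2  3  4  5
 A  5  4  4  4  3  3  4  5
 T  6  5  5  5  4  4  4  5
 C  7  6  6  5  5  4  4  5
 G  8  7  7  6  6  5  5  4
 G  9  8  8  7  7  6  6  5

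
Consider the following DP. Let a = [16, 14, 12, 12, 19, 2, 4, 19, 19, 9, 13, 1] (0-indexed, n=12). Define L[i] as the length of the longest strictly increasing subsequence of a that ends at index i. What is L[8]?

3

   i    0    1    2    3    4    5    6    7    8    9   10   11
a[i]   16   14   12   12   19    2    4   19   19    9   13    1
L[i]    1    1    1    1    2    1    2    3    3    3    4    1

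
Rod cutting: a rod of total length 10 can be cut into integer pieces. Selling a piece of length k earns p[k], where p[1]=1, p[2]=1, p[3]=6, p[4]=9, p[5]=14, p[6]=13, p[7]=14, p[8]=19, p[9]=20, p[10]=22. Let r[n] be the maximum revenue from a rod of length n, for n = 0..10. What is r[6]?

   n    0    1    2    3    4    5    6    7    8    9   10
r[n]    0    1    2    6    9   14   15   16   20   23   28

15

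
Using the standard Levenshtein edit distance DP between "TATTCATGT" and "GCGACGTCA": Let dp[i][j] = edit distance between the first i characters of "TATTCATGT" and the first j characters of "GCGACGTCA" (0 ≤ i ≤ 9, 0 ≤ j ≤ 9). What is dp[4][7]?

   ''  G  C  G  A  C  G  T  C  A
''  0  1  2  3  4  5  6  7  8  9
 T  1  1  2  3  4  5  6  6  7  8
 A  2  2  2  3  3  4  5  6  7  7
 T  3  3  3  3  4  4  5  5  6  7
 T  4  4  4  4  4  5  5  5  6  7
 C  5  5  4  5  5  4  5  6  5  6
 A  6  6  5  5  5  5  5  6  6  5
 T  7  7  6  6  6  6  6  5  6  6
 G  8  7  7  6  7  7  6  6  6  7
 T  9  8  8  7  7  8  7  6  7  7

5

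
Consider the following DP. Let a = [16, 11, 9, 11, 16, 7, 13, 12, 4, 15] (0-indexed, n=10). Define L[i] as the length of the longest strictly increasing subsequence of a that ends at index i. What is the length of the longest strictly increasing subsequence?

   i    0    1    2    3    4    5    6    7    8    9
a[i]   16   11    9   11   16    7   13   12    4   15
L[i]    1    1    1    2    3    1    3    3    1    4

4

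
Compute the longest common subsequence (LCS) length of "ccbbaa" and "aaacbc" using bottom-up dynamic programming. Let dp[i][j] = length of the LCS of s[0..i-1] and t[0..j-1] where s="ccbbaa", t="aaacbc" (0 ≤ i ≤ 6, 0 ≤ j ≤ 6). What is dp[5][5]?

   ''  a  a  a  c  b  c
''  0  0  0  0  0  0  0
 c  0  0  0  0  1  1  1
 c  0  0  0  0  1  1  2
 b  0  0  0  0  1  2  2
 b  0  0  0  0  1  2  2
 a  0  1  1  1  1  2  2
 a  0  1  2  2  2  2  2

2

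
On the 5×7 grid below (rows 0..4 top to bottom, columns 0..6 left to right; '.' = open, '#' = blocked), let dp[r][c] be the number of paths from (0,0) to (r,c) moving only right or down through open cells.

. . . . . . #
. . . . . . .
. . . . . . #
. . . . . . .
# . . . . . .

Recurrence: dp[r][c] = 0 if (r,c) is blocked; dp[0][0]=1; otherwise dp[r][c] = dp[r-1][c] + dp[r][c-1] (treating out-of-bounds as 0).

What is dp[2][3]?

r\c   0   1   2   3   4   5   6
  0   1   1   1   1   1   1   0
  1   1   2   3   4   5   6   6
  2   1   3   6  10  15  21   0
  3   1   4  10  20  35  56  56
  4   0   4  14  34  69 125 181

10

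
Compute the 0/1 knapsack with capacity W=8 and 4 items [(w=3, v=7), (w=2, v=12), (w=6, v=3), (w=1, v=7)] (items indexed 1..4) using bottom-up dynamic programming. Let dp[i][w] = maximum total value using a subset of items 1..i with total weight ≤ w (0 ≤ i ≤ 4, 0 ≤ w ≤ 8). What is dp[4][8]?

26

i\w   0   1   2   3   4   5   6   7   8
  0   0   0   0   0   0   0   0   0   0
  1   0   0   0   7   7   7   7   7   7
  2   0   0  12  12  12  19  19  19  19
  3   0   0  12  12  12  19  19  19  19
  4   0   7  12  19  19  19  26  26  26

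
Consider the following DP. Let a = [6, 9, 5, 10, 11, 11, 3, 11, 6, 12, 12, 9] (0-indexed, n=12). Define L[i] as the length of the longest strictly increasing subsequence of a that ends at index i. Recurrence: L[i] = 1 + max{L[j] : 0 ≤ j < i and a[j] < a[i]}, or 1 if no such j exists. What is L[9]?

5

   i    0    1    2    3    4    5    6    7    8    9   10   11
a[i]    6    9    5   10   11   11    3   11    6   12   12    9
L[i]    1    2    1    3    4    4    1    4    2    5    5    3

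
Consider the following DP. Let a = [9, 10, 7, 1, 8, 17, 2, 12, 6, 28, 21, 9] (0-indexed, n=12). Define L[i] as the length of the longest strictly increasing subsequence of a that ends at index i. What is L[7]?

3

   i    0    1    2    3    4    5    6    7    8    9   10   11
a[i]    9   10    7    1    8   17    2   12    6   28   21    9
L[i]    1    2    1    1    2    3    2    3    3    4    4    4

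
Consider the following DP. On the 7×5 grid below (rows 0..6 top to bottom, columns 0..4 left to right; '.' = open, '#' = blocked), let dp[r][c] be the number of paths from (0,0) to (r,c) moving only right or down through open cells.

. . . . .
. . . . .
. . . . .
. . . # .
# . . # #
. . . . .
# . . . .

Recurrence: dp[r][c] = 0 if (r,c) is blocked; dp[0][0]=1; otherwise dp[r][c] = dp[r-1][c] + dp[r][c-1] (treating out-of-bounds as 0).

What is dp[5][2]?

r\c   0   1   2   3   4
  0   1   1   1   1   1
  1   1   2   3   4   5
  2   1   3   6  10  15
  3   1   4  10   0  15
  4   0   4  14   0   0
  5   0   4  18  18  18
  6   0   4  22  40  58

18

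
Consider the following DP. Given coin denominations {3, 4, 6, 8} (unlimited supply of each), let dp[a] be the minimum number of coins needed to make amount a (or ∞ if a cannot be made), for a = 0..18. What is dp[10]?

2

 a  0  1  2  3  4  5  6  7  8  9 10 11 12 13 14 15 16 17 18
dp  0  -  -  1  1  -  1  2  1  2  2  2  2  3  2  3  2  3  3
(- denotes ∞ / unreachable)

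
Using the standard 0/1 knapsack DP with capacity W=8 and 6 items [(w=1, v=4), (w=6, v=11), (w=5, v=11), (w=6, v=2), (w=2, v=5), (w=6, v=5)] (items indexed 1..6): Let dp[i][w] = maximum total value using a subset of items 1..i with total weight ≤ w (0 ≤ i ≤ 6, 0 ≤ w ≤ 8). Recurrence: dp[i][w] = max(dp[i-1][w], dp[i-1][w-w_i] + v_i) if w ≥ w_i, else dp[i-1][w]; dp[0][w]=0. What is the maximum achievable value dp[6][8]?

20

i\w   0   1   2   3   4   5   6   7   8
  0   0   0   0   0   0   0   0   0   0
  1   0   4   4   4   4   4   4   4   4
  2   0   4   4   4   4   4  11  15  15
  3   0   4   4   4   4  11  15  15  15
  4   0   4   4   4   4  11  15  15  15
  5   0   4   5   9   9  11  15  16  20
  6   0   4   5   9   9  11  15  16  20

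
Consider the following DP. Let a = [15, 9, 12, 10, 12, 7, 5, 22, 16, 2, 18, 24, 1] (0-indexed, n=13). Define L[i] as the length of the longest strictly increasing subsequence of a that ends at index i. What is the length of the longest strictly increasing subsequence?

   i    0    1    2    3    4    5    6    7    8    9   10   11   12
a[i]   15    9   12   10   12    7    5   22   16    2   18   24    1
L[i]    1    1    2    2    3    1    1    4    4    1    5    6    1

6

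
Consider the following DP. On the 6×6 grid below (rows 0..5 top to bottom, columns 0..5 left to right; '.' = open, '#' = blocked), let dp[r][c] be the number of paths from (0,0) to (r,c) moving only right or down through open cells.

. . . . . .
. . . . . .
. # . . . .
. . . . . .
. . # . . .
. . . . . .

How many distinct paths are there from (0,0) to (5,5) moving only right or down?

123

r\c   0   1   2   3   4   5
  0   1   1   1   1   1   1
  1   1   2   3   4   5   6
  2   1   0   3   7  12  18
  3   1   1   4  11  23  41
  4   1   2   0  11  34  75
  5   1   3   3  14  48 123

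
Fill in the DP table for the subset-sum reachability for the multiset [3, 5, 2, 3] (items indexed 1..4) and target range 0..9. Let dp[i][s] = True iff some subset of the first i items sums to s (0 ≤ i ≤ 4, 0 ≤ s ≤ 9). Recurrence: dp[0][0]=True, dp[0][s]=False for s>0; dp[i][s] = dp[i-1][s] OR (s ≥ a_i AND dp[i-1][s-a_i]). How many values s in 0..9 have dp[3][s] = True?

i\s   0   1   2   3   4   5   6   7   8   9
  0   T   F   F   F   F   F   F   F   F   F
  1   T   F   F   T   F   F   F   F   F   F
  2   T   F   F   T   F   T   F   F   T   F
  3   T   F   T   T   F   T   F   T   T   F
  4   T   F   T   T   F   T   T   T   T   F

6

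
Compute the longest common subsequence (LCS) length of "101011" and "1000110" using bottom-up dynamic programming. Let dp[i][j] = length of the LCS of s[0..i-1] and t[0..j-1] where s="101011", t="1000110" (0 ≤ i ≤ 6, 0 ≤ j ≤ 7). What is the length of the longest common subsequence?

   ''  1  0  0  0  1  1  0
''  0  0  0  0  0  0  0  0
 1  0  1  1  1  1  1  1  1
 0  0  1  2  2  2  2  2  2
 1  0  1  2  2  2  3  3  3
 0  0  1  2  3  3  3  3  4
 1  0  1  2  3  3  4  4  4
 1  0  1  2  3  3  4  5  5

5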